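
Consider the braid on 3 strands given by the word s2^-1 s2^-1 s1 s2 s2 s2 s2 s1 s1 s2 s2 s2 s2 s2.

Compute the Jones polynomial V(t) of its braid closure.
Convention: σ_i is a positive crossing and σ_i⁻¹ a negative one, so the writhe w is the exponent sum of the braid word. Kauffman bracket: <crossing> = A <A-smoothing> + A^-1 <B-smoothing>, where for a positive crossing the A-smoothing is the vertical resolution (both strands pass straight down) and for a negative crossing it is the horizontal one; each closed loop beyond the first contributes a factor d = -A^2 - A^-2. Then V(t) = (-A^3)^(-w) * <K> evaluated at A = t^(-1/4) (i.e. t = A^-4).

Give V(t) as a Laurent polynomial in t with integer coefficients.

-t^12 + t^11 - t^10 + t^9 - t^8 + t^6 + t^4

Derivation:
The presented braid s2^-1 s2^-1 s1 s2 s2 s2 s2 s1 s1 s2 s2 s2 s2 s2 on 3 strands reduces by inverse Markov moves (closure unchanged at each step):
  Deconjugate: the word is γ·β·γ⁻¹ with γ = s2^-1 s2^-1 (prefix) and γ⁻¹ = s2 s2 (suffix); strip both.
Reduced to β = s1 s2 s2 s2 s2 s1 s1 s2 s2 s2 on 3 strands, 10 crossings.
Compute on β:
Braid: s1 s2 s2 s2 s2 s1 s1 s2 s2 s2 on 3 strands, 10 crossings.
Writhe w = (#positive) - (#negative) = 10 - 0 = 10.
Computing the Kauffman bracket via state sum. There are 2^10 = 1024 states.
Each crossing splits two ways (0=vertical, 1=horizontal). The state's weight is A^(#A-smoothings - #B-smoothings) * d^(loops - 1).
Tabulate the states by total A-exponent and number of loops L (A-exp: L × count):
  A^10: L=3 ×1
  A^8: L=2 ×10
  A^6: L=1 ×21, L=3 ×24
  A^4: L=2 ×84, L=4 ×36
  A^2: L=1 ×24, L=3 ×151, L=5 ×35
  A^0: L=2 ×72, L=4 ×159, L=6 ×21
  A^-2: L=3 ×98, L=5 ×105, L=7 ×7
  A^-4: L=4 ×76, L=6 ×43, L=8 ×1
  A^-6: L=5 ×35, L=7 ×10
  A^-8: L=6 ×9, L=8 ×1
  A^-10: L=7 ×1
Each group contributes A^e * Σ count * d^(L-1):
Powers of d = -A^2 - A^-2: d^2 = A^4 + 2 + A^-4; d^3 = -A^6 - 3*A^2 - 3*A^-2 - A^-6; d^4 = A^8 + 4*A^4 + 6 + 4*A^-4 + A^-8; d^5 = -A^10 - 5*A^6 - 10*A^2 - 10*A^-2 - 5*A^-6 - A^-10; d^6 = A^12 + 6*A^8 + 15*A^4 + 20 + 15*A^-4 + 6*A^-8 + A^-12; d^7 = -A^14 - 7*A^10 - 21*A^6 - 35*A^2 - 35*A^-2 - 21*A^-6 - 7*A^-10 - A^-14.
  A^10 * (d^2) = A^14 + 2*A^10 + A^6
  A^8 * (10*d) = -10*A^10 - 10*A^6
  A^6 * (21 + 24*d^2) = 24*A^10 + 69*A^6 + 24*A^2
  A^4 * (84*d + 36*d^3) = -36*A^10 - 192*A^6 - 192*A^2 - 36*A^-2
  A^2 * (24 + 151*d^2 + 35*d^4) = 35*A^10 + 291*A^6 + 536*A^2 + 291*A^-2 + 35*A^-6
  A^0 * (72*d + 159*d^3 + 21*d^5) = -21*A^10 - 264*A^6 - 759*A^2 - 759*A^-2 - 264*A^-6 - 21*A^-10
  A^-2 * (98*d^2 + 105*d^4 + 7*d^6) = 7*A^10 + 147*A^6 + 623*A^2 + 966*A^-2 + 623*A^-6 + 147*A^-10 + 7*A^-14
  A^-4 * (76*d^3 + 43*d^5 + d^7) = -A^10 - 50*A^6 - 312*A^2 - 693*A^-2 - 693*A^-6 - 312*A^-10 - 50*A^-14 - A^-18
  A^-6 * (35*d^4 + 10*d^6) = 10*A^6 + 95*A^2 + 290*A^-2 + 410*A^-6 + 290*A^-10 + 95*A^-14 + 10*A^-18
  A^-8 * (9*d^5 + d^7) = -A^6 - 16*A^2 - 66*A^-2 - 125*A^-6 - 125*A^-10 - 66*A^-14 - 16*A^-18 - A^-22
  A^-10 * (d^6) = A^2 + 6*A^-2 + 15*A^-6 + 20*A^-10 + 15*A^-14 + 6*A^-18 + A^-22
Summing the groups: <K> = A^14 + A^6 - A^-2 + A^-6 - A^-10 + A^-14 - A^-18
Normalise by the writhe: (-A^3)^(-w) = (-A^3)^(-10) = A^-30, so f(A) = A^-30 * <K> = A^-16 + A^-24 - A^-32 + A^-36 - A^-40 + A^-44 - A^-48.
Substitute A = t^(-1/4), i.e. A^e → t^(-e/4): V(t) = -t^12 + t^11 - t^10 + t^9 - t^8 + t^6 + t^4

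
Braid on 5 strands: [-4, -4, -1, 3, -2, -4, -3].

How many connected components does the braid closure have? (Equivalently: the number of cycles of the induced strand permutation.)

2

Derivation:
Track the strand permutation on 5 strands, starting from identity.
  step 1: s4^-1 swaps positions 4,5 -> [1 2 3 5 4]
  step 2: s4^-1 swaps positions 4,5 -> [1 2 3 4 5]
  step 3: s1^-1 swaps positions 1,2 -> [2 1 3 4 5]
  step 4: s3 swaps positions 3,4 -> [2 1 4 3 5]
  step 5: s2^-1 swaps positions 2,3 -> [2 4 1 3 5]
  step 6: s4^-1 swaps positions 4,5 -> [2 4 1 5 3]
  step 7: s3^-1 swaps positions 3,4 -> [2 4 5 1 3]
Final permutation (position -> original strand): [2 4 5 1 3]
Closure components = cycle count of this permutation = 2.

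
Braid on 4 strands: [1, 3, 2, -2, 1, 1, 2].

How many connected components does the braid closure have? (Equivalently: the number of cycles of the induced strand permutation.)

1

Derivation:
Track the strand permutation on 4 strands, starting from identity.
  step 1: s1 swaps positions 1,2 -> [2 1 3 4]
  step 2: s3 swaps positions 3,4 -> [2 1 4 3]
  step 3: s2 swaps positions 2,3 -> [2 4 1 3]
  step 4: s2^-1 swaps positions 2,3 -> [2 1 4 3]
  step 5: s1 swaps positions 1,2 -> [1 2 4 3]
  step 6: s1 swaps positions 1,2 -> [2 1 4 3]
  step 7: s2 swaps positions 2,3 -> [2 4 1 3]
Final permutation (position -> original strand): [2 4 1 3]
Closure components = cycle count of this permutation = 1.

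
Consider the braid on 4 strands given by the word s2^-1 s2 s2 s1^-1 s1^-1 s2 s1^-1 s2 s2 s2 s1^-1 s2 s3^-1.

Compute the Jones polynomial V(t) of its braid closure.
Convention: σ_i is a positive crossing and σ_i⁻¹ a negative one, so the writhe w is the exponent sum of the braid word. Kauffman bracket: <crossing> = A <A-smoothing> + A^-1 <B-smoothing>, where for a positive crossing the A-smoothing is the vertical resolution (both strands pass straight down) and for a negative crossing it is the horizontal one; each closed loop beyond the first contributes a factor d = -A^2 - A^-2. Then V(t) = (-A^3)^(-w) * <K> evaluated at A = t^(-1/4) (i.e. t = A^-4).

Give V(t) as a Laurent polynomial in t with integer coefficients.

t^7 - 3*t^6 + 6*t^5 - 9*t^4 + 11*t^3 - 12*t^2 + 11*t - 8 + 6*t^-1 - 3*t^-2 + t^-3

Derivation:
The presented braid s2^-1 s2 s2 s1^-1 s1^-1 s2 s1^-1 s2 s2 s2 s1^-1 s2 s3^-1 on 4 strands reduces by inverse Markov moves (closure unchanged at each step):
  Destabilize: the word has the form β·s3^-1 where s3^-1 occurs only as the final letter (β ∈ B_3); drop it and the last strand → 3 strands.
  Deconjugate: the word is γ·β·γ⁻¹ with γ = s2^-1 (prefix) and γ⁻¹ = s2 (suffix); strip both.
Reduced to β = s2 s2 s1^-1 s1^-1 s2 s1^-1 s2 s2 s2 s1^-1 on 3 strands, 10 crossings.
Compute on β:
Braid: s2 s2 s1^-1 s1^-1 s2 s1^-1 s2 s2 s2 s1^-1 on 3 strands, 10 crossings.
Writhe w = (#positive) - (#negative) = 6 - 4 = 2.
Enumerate smoothing states for the bracket polynomial. There are 2^10 = 1024 states.
Smooth each crossing (0=||, 1=⌣⌢); contribution A^(Σ sign_k(1-2s_k)) * d^(L-1).
Tabulate the states by total A-exponent and number of loops L (A-exp: L × count):
  A^10: L=5 ×1
  A^8: L=4 ×10
  A^6: L=3 ×41, L=5 ×4
  A^4: L=2 ×81, L=4 ×38, L=6 ×1
  A^2: L=1 ×71, L=3 ×117, L=5 ×22
  A^0: L=2 ×154, L=4 ×91, L=6 ×7
  A^-2: L=3 ×168, L=5 ×41, L=7 ×1
  A^-4: L=4 ×110, L=6 ×10
  A^-6: L=5 ×44, L=7 ×1
  A^-8: L=6 ×10
  A^-10: L=7 ×1
Each group contributes A^e * Σ count * d^(L-1):
Powers of d = -A^2 - A^-2: d^2 = A^4 + 2 + A^-4; d^3 = -A^6 - 3*A^2 - 3*A^-2 - A^-6; d^4 = A^8 + 4*A^4 + 6 + 4*A^-4 + A^-8; d^5 = -A^10 - 5*A^6 - 10*A^2 - 10*A^-2 - 5*A^-6 - A^-10; d^6 = A^12 + 6*A^8 + 15*A^4 + 20 + 15*A^-4 + 6*A^-8 + A^-12.
  A^10 * (d^4) = A^18 + 4*A^14 + 6*A^10 + 4*A^6 + A^2
  A^8 * (10*d^3) = -10*A^14 - 30*A^10 - 30*A^6 - 10*A^2
  A^6 * (41*d^2 + 4*d^4) = 4*A^14 + 57*A^10 + 106*A^6 + 57*A^2 + 4*A^-2
  A^4 * (81*d + 38*d^3 + d^5) = -A^14 - 43*A^10 - 205*A^6 - 205*A^2 - 43*A^-2 - A^-6
  A^2 * (71 + 117*d^2 + 22*d^4) = 22*A^10 + 205*A^6 + 437*A^2 + 205*A^-2 + 22*A^-6
  A^0 * (154*d + 91*d^3 + 7*d^5) = -7*A^10 - 126*A^6 - 497*A^2 - 497*A^-2 - 126*A^-6 - 7*A^-10
  A^-2 * (168*d^2 + 41*d^4 + d^6) = A^10 + 47*A^6 + 347*A^2 + 602*A^-2 + 347*A^-6 + 47*A^-10 + A^-14
  A^-4 * (110*d^3 + 10*d^5) = -10*A^6 - 160*A^2 - 430*A^-2 - 430*A^-6 - 160*A^-10 - 10*A^-14
  A^-6 * (44*d^4 + d^6) = A^6 + 50*A^2 + 191*A^-2 + 284*A^-6 + 191*A^-10 + 50*A^-14 + A^-18
  A^-8 * (10*d^5) = -10*A^2 - 50*A^-2 - 100*A^-6 - 100*A^-10 - 50*A^-14 - 10*A^-18
  A^-10 * (d^6) = A^2 + 6*A^-2 + 15*A^-6 + 20*A^-10 + 15*A^-14 + 6*A^-18 + A^-22
Summing the groups: <K> = A^18 - 3*A^14 + 6*A^10 - 8*A^6 + 11*A^2 - 12*A^-2 + 11*A^-6 - 9*A^-10 + 6*A^-14 - 3*A^-18 + A^-22
Normalise by the writhe: (-A^3)^(-w) = (-A^3)^(-2) = A^-6, so f(A) = A^-6 * <K> = A^12 - 3*A^8 + 6*A^4 - 8 + 11*A^-4 - 12*A^-8 + 11*A^-12 - 9*A^-16 + 6*A^-20 - 3*A^-24 + A^-28.
Substitute A = t^(-1/4), i.e. A^e → t^(-e/4): V(t) = t^7 - 3*t^6 + 6*t^5 - 9*t^4 + 11*t^3 - 12*t^2 + 11*t - 8 + 6*t^-1 - 3*t^-2 + t^-3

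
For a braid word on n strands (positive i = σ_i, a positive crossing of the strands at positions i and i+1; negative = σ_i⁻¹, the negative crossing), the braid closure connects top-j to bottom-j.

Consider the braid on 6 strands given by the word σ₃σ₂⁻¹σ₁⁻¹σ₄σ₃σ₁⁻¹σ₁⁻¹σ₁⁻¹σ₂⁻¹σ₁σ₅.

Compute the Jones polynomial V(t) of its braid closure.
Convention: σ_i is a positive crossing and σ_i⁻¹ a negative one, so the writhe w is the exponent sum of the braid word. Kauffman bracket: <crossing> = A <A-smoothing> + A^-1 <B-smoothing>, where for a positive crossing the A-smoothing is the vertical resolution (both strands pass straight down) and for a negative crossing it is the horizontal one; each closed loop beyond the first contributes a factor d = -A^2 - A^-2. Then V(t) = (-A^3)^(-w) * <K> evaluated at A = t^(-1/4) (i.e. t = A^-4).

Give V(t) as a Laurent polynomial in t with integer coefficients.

t - 1 + 3*t^-1 - 4*t^-2 + 4*t^-3 - 4*t^-4 + 3*t^-5 - 2*t^-6 + t^-7

Derivation:
The presented braid s3 s2^-1 s1^-1 s4 s3 s1^-1 s1^-1 s1^-1 s2^-1 s1 s5 on 6 strands reduces by inverse Markov moves (closure unchanged at each step):
  Destabilize: the word has the form β·s5 where s5 occurs only as the final letter (β ∈ B_5); drop it and the last strand → 5 strands.
Reduced to β = s3 s2^-1 s1^-1 s4 s3 s1^-1 s1^-1 s1^-1 s2^-1 s1 on 5 strands, 10 crossings.
Compute on β:
Braid: s3 s2^-1 s1^-1 s4 s3 s1^-1 s1^-1 s1^-1 s2^-1 s1 on 5 strands, 10 crossings.
Writhe w = (#positive) - (#negative) = 4 - 6 = -2.
State-sum expansion of <K>. There are 2^10 = 1024 states.
Smooth each crossing (0=||, 1=⌣⌢); contribution A^(Σ sign_k(1-2s_k)) * d^(L-1).
Tabulate the states by total A-exponent and number of loops L (A-exp: L × count):
  A^10: L=7 ×1
  A^8: L=6 ×10
  A^6: L=5 ×42, L=7 ×3
  A^4: L=4 ×95, L=6 ×24, L=8 ×1
  A^2: L=3 ×124, L=5 ×76, L=7 ×10
  A^0: L=2 ×90, L=4 ×126, L=6 ×35, L=8 ×1
  A^-2: L=1 ×28, L=3 ×116, L=5 ×61, L=7 ×5
  A^-4: L=2 ×50, L=4 ×60, L=6 ×10
  A^-6: L=1 ×5, L=3 ×29, L=5 ×11
  A^-8: L=2 ×4, L=4 ×6
  A^-10: L=3 ×1
Each group contributes A^e * Σ count * d^(L-1):
Powers of d = -A^2 - A^-2: d^2 = A^4 + 2 + A^-4; d^3 = -A^6 - 3*A^2 - 3*A^-2 - A^-6; d^4 = A^8 + 4*A^4 + 6 + 4*A^-4 + A^-8; d^5 = -A^10 - 5*A^6 - 10*A^2 - 10*A^-2 - 5*A^-6 - A^-10; d^6 = A^12 + 6*A^8 + 15*A^4 + 20 + 15*A^-4 + 6*A^-8 + A^-12; d^7 = -A^14 - 7*A^10 - 21*A^6 - 35*A^2 - 35*A^-2 - 21*A^-6 - 7*A^-10 - A^-14.
  A^10 * (d^6) = A^22 + 6*A^18 + 15*A^14 + 20*A^10 + 15*A^6 + 6*A^2 + A^-2
  A^8 * (10*d^5) = -10*A^18 - 50*A^14 - 100*A^10 - 100*A^6 - 50*A^2 - 10*A^-2
  A^6 * (42*d^4 + 3*d^6) = 3*A^18 + 60*A^14 + 213*A^10 + 312*A^6 + 213*A^2 + 60*A^-2 + 3*A^-6
  A^4 * (95*d^3 + 24*d^5 + d^7) = -A^18 - 31*A^14 - 236*A^10 - 560*A^6 - 560*A^2 - 236*A^-2 - 31*A^-6 - A^-10
  A^2 * (124*d^2 + 76*d^4 + 10*d^6) = 10*A^14 + 136*A^10 + 578*A^6 + 904*A^2 + 578*A^-2 + 136*A^-6 + 10*A^-10
  A^0 * (90*d + 126*d^3 + 35*d^5 + d^7) = -A^14 - 42*A^10 - 322*A^6 - 853*A^2 - 853*A^-2 - 322*A^-6 - 42*A^-10 - A^-14
  A^-2 * (28 + 116*d^2 + 61*d^4 + 5*d^6) = 5*A^10 + 91*A^6 + 435*A^2 + 726*A^-2 + 435*A^-6 + 91*A^-10 + 5*A^-14
  A^-4 * (50*d + 60*d^3 + 10*d^5) = -10*A^6 - 110*A^2 - 330*A^-2 - 330*A^-6 - 110*A^-10 - 10*A^-14
  A^-6 * (5 + 29*d^2 + 11*d^4) = 11*A^2 + 73*A^-2 + 129*A^-6 + 73*A^-10 + 11*A^-14
  A^-8 * (4*d + 6*d^3) = -6*A^-2 - 22*A^-6 - 22*A^-10 - 6*A^-14
  A^-10 * (d^2) = A^-6 + 2*A^-10 + A^-14
Summing the groups: <K> = A^22 - 2*A^18 + 3*A^14 - 4*A^10 + 4*A^6 - 4*A^2 + 3*A^-2 - A^-6 + A^-10
Normalise by the writhe: (-A^3)^(-w) = (-A^3)^(2) = A^6, so f(A) = A^6 * <K> = A^28 - 2*A^24 + 3*A^20 - 4*A^16 + 4*A^12 - 4*A^8 + 3*A^4 - 1 + A^-4.
Substitute A = t^(-1/4), i.e. A^e → t^(-e/4): V(t) = t - 1 + 3*t^-1 - 4*t^-2 + 4*t^-3 - 4*t^-4 + 3*t^-5 - 2*t^-6 + t^-7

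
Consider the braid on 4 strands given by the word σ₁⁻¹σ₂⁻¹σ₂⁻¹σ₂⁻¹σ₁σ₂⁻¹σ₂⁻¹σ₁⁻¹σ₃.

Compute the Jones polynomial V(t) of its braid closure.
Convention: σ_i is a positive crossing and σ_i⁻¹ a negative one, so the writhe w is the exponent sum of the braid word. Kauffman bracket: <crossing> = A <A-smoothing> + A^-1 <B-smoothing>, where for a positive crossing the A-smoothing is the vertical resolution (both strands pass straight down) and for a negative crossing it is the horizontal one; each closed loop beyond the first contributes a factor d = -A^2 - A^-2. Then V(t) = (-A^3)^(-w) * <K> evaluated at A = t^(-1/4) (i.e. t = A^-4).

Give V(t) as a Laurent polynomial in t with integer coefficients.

t^-2 - t^-3 + 3*t^-4 - 3*t^-5 + 3*t^-6 - 3*t^-7 + 2*t^-8 - t^-9

Derivation:
The presented braid s1^-1 s2^-1 s2^-1 s2^-1 s1 s2^-1 s2^-1 s1^-1 s3 on 4 strands reduces by inverse Markov moves (closure unchanged at each step):
  Destabilize: the word has the form β·s3 where s3 occurs only as the final letter (β ∈ B_3); drop it and the last strand → 3 strands.
Reduced to β = s1^-1 s2^-1 s2^-1 s2^-1 s1 s2^-1 s2^-1 s1^-1 on 3 strands, 8 crossings.
Compute on β:
Braid: s1^-1 s2^-1 s2^-1 s2^-1 s1 s2^-1 s2^-1 s1^-1 on 3 strands, 8 crossings.
Writhe w = (#positive) - (#negative) = 1 - 7 = -6.
State-sum expansion of <K>. There are 2^8 = 256 states.
Smooth each crossing (0=||, 1=⌣⌢); contribution A^(Σ sign_k(1-2s_k)) * d^(L-1).
Tabulate the states by total A-exponent and number of loops L (A-exp: L × count):
  A^8: L=6 ×1
  A^6: L=5 ×8
  A^4: L=4 ×27, L=6 ×1
  A^2: L=3 ×49, L=5 ×7
  A^0: L=2 ×49, L=4 ×21
  A^-2: L=1 ×22, L=3 ×34
  A^-4: L=2 ×27, L=4 ×1
  A^-6: L=1 ×5, L=3 ×3
  A^-8: L=2 ×1
Each group contributes A^e * Σ count * d^(L-1):
Powers of d = -A^2 - A^-2: d^2 = A^4 + 2 + A^-4; d^3 = -A^6 - 3*A^2 - 3*A^-2 - A^-6; d^4 = A^8 + 4*A^4 + 6 + 4*A^-4 + A^-8; d^5 = -A^10 - 5*A^6 - 10*A^2 - 10*A^-2 - 5*A^-6 - A^-10.
  A^8 * (d^5) = -A^18 - 5*A^14 - 10*A^10 - 10*A^6 - 5*A^2 - A^-2
  A^6 * (8*d^4) = 8*A^14 + 32*A^10 + 48*A^6 + 32*A^2 + 8*A^-2
  A^4 * (27*d^3 + d^5) = -A^14 - 32*A^10 - 91*A^6 - 91*A^2 - 32*A^-2 - A^-6
  A^2 * (49*d^2 + 7*d^4) = 7*A^10 + 77*A^6 + 140*A^2 + 77*A^-2 + 7*A^-6
  A^0 * (49*d + 21*d^3) = -21*A^6 - 112*A^2 - 112*A^-2 - 21*A^-6
  A^-2 * (22 + 34*d^2) = 34*A^2 + 90*A^-2 + 34*A^-6
  A^-4 * (27*d + d^3) = -A^2 - 30*A^-2 - 30*A^-6 - A^-10
  A^-6 * (5 + 3*d^2) = 3*A^-2 + 11*A^-6 + 3*A^-10
  A^-8 * (d) = -A^-6 - A^-10
Summing the groups: <K> = -A^18 + 2*A^14 - 3*A^10 + 3*A^6 - 3*A^2 + 3*A^-2 - A^-6 + A^-10
Normalise by the writhe: (-A^3)^(-w) = (-A^3)^(6) = A^18, so f(A) = A^18 * <K> = -A^36 + 2*A^32 - 3*A^28 + 3*A^24 - 3*A^20 + 3*A^16 - A^12 + A^8.
Substitute A = t^(-1/4), i.e. A^e → t^(-e/4): V(t) = t^-2 - t^-3 + 3*t^-4 - 3*t^-5 + 3*t^-6 - 3*t^-7 + 2*t^-8 - t^-9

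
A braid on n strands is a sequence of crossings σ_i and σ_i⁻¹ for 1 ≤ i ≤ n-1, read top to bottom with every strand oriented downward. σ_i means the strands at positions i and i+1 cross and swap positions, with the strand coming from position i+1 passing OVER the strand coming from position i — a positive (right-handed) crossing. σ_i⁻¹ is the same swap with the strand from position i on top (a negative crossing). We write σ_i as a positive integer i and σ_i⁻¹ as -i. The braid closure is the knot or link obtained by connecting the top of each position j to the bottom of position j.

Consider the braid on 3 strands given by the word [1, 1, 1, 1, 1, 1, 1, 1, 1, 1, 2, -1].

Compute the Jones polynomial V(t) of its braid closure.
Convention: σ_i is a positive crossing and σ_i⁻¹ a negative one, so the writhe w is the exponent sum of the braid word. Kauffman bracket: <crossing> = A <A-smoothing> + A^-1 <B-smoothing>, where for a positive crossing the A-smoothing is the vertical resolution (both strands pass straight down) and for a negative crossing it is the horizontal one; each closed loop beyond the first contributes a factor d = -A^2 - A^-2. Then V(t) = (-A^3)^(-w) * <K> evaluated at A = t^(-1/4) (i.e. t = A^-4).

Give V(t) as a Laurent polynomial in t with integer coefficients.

The presented braid s1 s1 s1 s1 s1 s1 s1 s1 s1 s1 s2 s1^-1 on 3 strands reduces by inverse Markov moves (closure unchanged at each step):
  Deconjugate: the word is γ·β·γ⁻¹ with γ = s1 (prefix) and γ⁻¹ = s1^-1 (suffix); strip both.
  Destabilize: the word has the form β·s2 where s2 occurs only as the final letter (β ∈ B_2); drop it and the last strand → 2 strands.
Reduced to β = s1 s1 s1 s1 s1 s1 s1 s1 s1 on 2 strands, 9 crossings.
Compute on β:
Braid: s1 s1 s1 s1 s1 s1 s1 s1 s1 on 2 strands, 9 crossings.
Writhe w = (#positive) - (#negative) = 9 - 0 = 9.
Enumerate smoothing states for the bracket polynomial. There are 2^9 = 512 states.
Each crossing splits two ways (0=vertical, 1=horizontal). The state's weight is A^(#A-smoothings - #B-smoothings) * d^(loops - 1).
Tabulate the states by total A-exponent and number of loops L (A-exp: L × count):
  A^9: L=2 ×1
  A^7: L=1 ×9
  A^5: L=2 ×36
  A^3: L=3 ×84
  A^1: L=4 ×126
  A^-1: L=5 ×126
  A^-3: L=6 ×84
  A^-5: L=7 ×36
  A^-7: L=8 ×9
  A^-9: L=9 ×1
Each group contributes A^e * Σ count * d^(L-1):
Powers of d = -A^2 - A^-2: d^2 = A^4 + 2 + A^-4; d^3 = -A^6 - 3*A^2 - 3*A^-2 - A^-6; d^4 = A^8 + 4*A^4 + 6 + 4*A^-4 + A^-8; d^5 = -A^10 - 5*A^6 - 10*A^2 - 10*A^-2 - 5*A^-6 - A^-10; d^6 = A^12 + 6*A^8 + 15*A^4 + 20 + 15*A^-4 + 6*A^-8 + A^-12; d^7 = -A^14 - 7*A^10 - 21*A^6 - 35*A^2 - 35*A^-2 - 21*A^-6 - 7*A^-10 - A^-14; d^8 = A^16 + 8*A^12 + 28*A^8 + 56*A^4 + 70 + 56*A^-4 + 28*A^-8 + 8*A^-12 + A^-16.
  A^9 * (d) = -A^11 - A^7
  A^7 * (9) = 9*A^7
  A^5 * (36*d) = -36*A^7 - 36*A^3
  A^3 * (84*d^2) = 84*A^7 + 168*A^3 + 84*A^-1
  A^1 * (126*d^3) = -126*A^7 - 378*A^3 - 378*A^-1 - 126*A^-5
  A^-1 * (126*d^4) = 126*A^7 + 504*A^3 + 756*A^-1 + 504*A^-5 + 126*A^-9
  A^-3 * (84*d^5) = -84*A^7 - 420*A^3 - 840*A^-1 - 840*A^-5 - 420*A^-9 - 84*A^-13
  A^-5 * (36*d^6) = 36*A^7 + 216*A^3 + 540*A^-1 + 720*A^-5 + 540*A^-9 + 216*A^-13 + 36*A^-17
  A^-7 * (9*d^7) = -9*A^7 - 63*A^3 - 189*A^-1 - 315*A^-5 - 315*A^-9 - 189*A^-13 - 63*A^-17 - 9*A^-21
  A^-9 * (d^8) = A^7 + 8*A^3 + 28*A^-1 + 56*A^-5 + 70*A^-9 + 56*A^-13 + 28*A^-17 + 8*A^-21 + A^-25
Summing the groups: <K> = -A^11 - A^3 + A^-1 - A^-5 + A^-9 - A^-13 + A^-17 - A^-21 + A^-25
Normalise by the writhe: (-A^3)^(-w) = (-A^3)^(-9) = -A^-27, so f(A) = -A^-27 * <K> = A^-16 + A^-24 - A^-28 + A^-32 - A^-36 + A^-40 - A^-44 + A^-48 - A^-52.
Substitute A = t^(-1/4), i.e. A^e → t^(-e/4): V(t) = -t^13 + t^12 - t^11 + t^10 - t^9 + t^8 - t^7 + t^6 + t^4

Answer: -t^13 + t^12 - t^11 + t^10 - t^9 + t^8 - t^7 + t^6 + t^4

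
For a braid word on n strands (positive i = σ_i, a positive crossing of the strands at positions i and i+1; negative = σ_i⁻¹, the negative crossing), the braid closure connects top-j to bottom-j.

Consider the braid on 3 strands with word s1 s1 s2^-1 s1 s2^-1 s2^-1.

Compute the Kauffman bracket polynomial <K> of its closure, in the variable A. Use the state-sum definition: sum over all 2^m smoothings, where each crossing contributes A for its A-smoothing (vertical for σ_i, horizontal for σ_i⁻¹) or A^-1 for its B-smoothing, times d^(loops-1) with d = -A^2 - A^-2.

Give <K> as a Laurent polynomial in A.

Braid: s1 s1 s2^-1 s1 s2^-1 s2^-1 on 3 strands, 6 crossings.
Writhe w = (#positive) - (#negative) = 3 - 3 = 0.
State-sum expansion of <K>. There are 2^6 = 64 states.
Each crossing splits two ways (0=vertical, 1=horizontal). The state's weight is A^(#A-smoothings - #B-smoothings) * d^(loops - 1).
Tabulate the states by total A-exponent and number of loops L (A-exp: L × count):
  A^6: L=4 ×1
  A^4: L=3 ×6
  A^2: L=2 ×14, L=4 ×1
  A^0: L=1 ×13, L=3 ×7
  A^-2: L=2 ×14, L=4 ×1
  A^-4: L=3 ×6
  A^-6: L=4 ×1
Each group contributes A^e * Σ count * d^(L-1):
Powers of d = -A^2 - A^-2: d^2 = A^4 + 2 + A^-4; d^3 = -A^6 - 3*A^2 - 3*A^-2 - A^-6.
  A^6 * (d^3) = -A^12 - 3*A^8 - 3*A^4 - 1
  A^4 * (6*d^2) = 6*A^8 + 12*A^4 + 6
  A^2 * (14*d + d^3) = -A^8 - 17*A^4 - 17 - A^-4
  A^0 * (13 + 7*d^2) = 7*A^4 + 27 + 7*A^-4
  A^-2 * (14*d + d^3) = -A^4 - 17 - 17*A^-4 - A^-8
  A^-4 * (6*d^2) = 6 + 12*A^-4 + 6*A^-8
  A^-6 * (d^3) = -1 - 3*A^-4 - 3*A^-8 - A^-12
Summing the groups: <K> = -A^12 + 2*A^8 - 2*A^4 + 3 - 2*A^-4 + 2*A^-8 - A^-12

Answer: -A^12 + 2*A^8 - 2*A^4 + 3 - 2*A^-4 + 2*A^-8 - A^-12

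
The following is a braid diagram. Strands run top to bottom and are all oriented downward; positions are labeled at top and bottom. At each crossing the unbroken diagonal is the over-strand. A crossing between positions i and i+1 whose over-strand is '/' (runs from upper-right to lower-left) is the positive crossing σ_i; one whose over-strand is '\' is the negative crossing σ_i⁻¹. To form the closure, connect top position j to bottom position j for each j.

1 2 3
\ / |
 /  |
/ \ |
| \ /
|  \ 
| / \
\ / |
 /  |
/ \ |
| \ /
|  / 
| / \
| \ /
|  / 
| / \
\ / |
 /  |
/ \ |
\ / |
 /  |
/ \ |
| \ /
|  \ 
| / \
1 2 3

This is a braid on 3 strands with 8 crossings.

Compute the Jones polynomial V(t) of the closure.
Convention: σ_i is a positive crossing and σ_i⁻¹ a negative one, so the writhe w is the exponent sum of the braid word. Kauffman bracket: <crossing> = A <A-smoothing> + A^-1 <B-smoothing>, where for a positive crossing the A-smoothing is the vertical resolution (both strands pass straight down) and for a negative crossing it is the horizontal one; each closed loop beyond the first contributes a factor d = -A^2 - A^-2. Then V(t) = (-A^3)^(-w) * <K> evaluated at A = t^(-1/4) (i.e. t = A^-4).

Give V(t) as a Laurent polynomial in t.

Reading the diagram top to bottom ('/'-over between positions i,i+1 = s_i, '\'-over = s_i^-1): braid word = s1 s2^-1 s1 s2 s2 s1 s1 s2^-1.
Braid: s1 s2^-1 s1 s2 s2 s1 s1 s2^-1 on 3 strands, 8 crossings.
Writhe w = (#positive) - (#negative) = 6 - 2 = 4.
State-sum expansion of <K>. There are 2^8 = 256 states.
For each crossing: s=0 is the vertical smoothing, s=1 horizontal. Crossing k contributes A^(sign_k * (1 - 2*s_k)); loop factor d = -A^2 - A^-2.
Tabulate the states by total A-exponent and number of loops L (A-exp: L × count):
  A^8: L=3 ×1
  A^6: L=2 ×6, L=4 ×2
  A^4: L=1 ×11, L=3 ×16, L=5 ×1
  A^2: L=2 ×47, L=4 ×9
  A^0: L=1 ×26, L=3 ×43, L=5 ×1
  A^-2: L=2 ×41, L=4 ×15
  A^-4: L=3 ×26, L=5 ×2
  A^-6: L=4 ×8
  A^-8: L=5 ×1
Each group contributes A^e * Σ count * d^(L-1):
Powers of d = -A^2 - A^-2: d^2 = A^4 + 2 + A^-4; d^3 = -A^6 - 3*A^2 - 3*A^-2 - A^-6; d^4 = A^8 + 4*A^4 + 6 + 4*A^-4 + A^-8.
  A^8 * (d^2) = A^12 + 2*A^8 + A^4
  A^6 * (6*d + 2*d^3) = -2*A^12 - 12*A^8 - 12*A^4 - 2
  A^4 * (11 + 16*d^2 + d^4) = A^12 + 20*A^8 + 49*A^4 + 20 + A^-4
  A^2 * (47*d + 9*d^3) = -9*A^8 - 74*A^4 - 74 - 9*A^-4
  A^0 * (26 + 43*d^2 + d^4) = A^8 + 47*A^4 + 118 + 47*A^-4 + A^-8
  A^-2 * (41*d + 15*d^3) = -15*A^4 - 86 - 86*A^-4 - 15*A^-8
  A^-4 * (26*d^2 + 2*d^4) = 2*A^4 + 34 + 64*A^-4 + 34*A^-8 + 2*A^-12
  A^-6 * (8*d^3) = -8 - 24*A^-4 - 24*A^-8 - 8*A^-12
  A^-8 * (d^4) = 1 + 4*A^-4 + 6*A^-8 + 4*A^-12 + A^-16
Summing the groups: <K> = 2*A^8 - 2*A^4 + 3 - 3*A^-4 + 2*A^-8 - 2*A^-12 + A^-16
Normalise by the writhe: (-A^3)^(-w) = (-A^3)^(-4) = A^-12, so f(A) = A^-12 * <K> = 2*A^-4 - 2*A^-8 + 3*A^-12 - 3*A^-16 + 2*A^-20 - 2*A^-24 + A^-28.
Substitute A = t^(-1/4), i.e. A^e → t^(-e/4): V(t) = t^7 - 2*t^6 + 2*t^5 - 3*t^4 + 3*t^3 - 2*t^2 + 2*t

Answer: t^7 - 2*t^6 + 2*t^5 - 3*t^4 + 3*t^3 - 2*t^2 + 2*t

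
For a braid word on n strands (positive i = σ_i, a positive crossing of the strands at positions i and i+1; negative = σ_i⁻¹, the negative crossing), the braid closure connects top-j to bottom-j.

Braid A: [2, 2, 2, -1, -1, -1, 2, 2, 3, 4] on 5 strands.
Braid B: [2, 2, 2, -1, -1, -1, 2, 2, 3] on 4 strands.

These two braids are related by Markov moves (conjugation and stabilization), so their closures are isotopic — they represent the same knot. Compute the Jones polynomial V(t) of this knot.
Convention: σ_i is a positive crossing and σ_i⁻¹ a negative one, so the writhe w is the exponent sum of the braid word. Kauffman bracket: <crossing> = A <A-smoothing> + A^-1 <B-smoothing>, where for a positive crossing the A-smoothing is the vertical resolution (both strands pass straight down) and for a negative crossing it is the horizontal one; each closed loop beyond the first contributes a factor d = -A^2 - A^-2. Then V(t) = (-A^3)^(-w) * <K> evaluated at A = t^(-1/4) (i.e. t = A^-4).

-t^6 + t^5 - 2*t^4 + 3*t^3 - 2*t^2 + 3*t - 1 + t^-1 - t^-2

Derivation:
Markov-equivalent braids have isotopic closures, hence identical knot invariants. Strip the Markov moves from each word to reach a common short braid β, then compute V(t) once on β.
Braid A: s2 s2 s2 s1^-1 s1^-1 s1^-1 s2 s2 s3 s4 on 5 strands reduces by inverse Markov moves (closure unchanged at each step):
  Destabilize: the word has the form β·s4 where s4 occurs only as the final letter (β ∈ B_4); drop it and the last strand → 4 strands.
  Destabilize: the word has the form β·s3 where s3 occurs only as the final letter (β ∈ B_3); drop it and the last strand → 3 strands.
Reduced to β = s2 s2 s2 s1^-1 s1^-1 s1^-1 s2 s2 on 3 strands, 8 crossings.
Braid B: s2 s2 s2 s1^-1 s1^-1 s1^-1 s2 s2 s3 on 4 strands reduces by inverse Markov moves (closure unchanged at each step):
  Destabilize: the word has the form β·s3 where s3 occurs only as the final letter (β ∈ B_3); drop it and the last strand → 3 strands.
Reduced to β = s2 s2 s2 s1^-1 s1^-1 s1^-1 s2 s2 on 3 strands, 8 crossings.
Both give the same β = s2 s2 s2 s1^-1 s1^-1 s1^-1 s2 s2 on 3 strands, so one state sum suffices:
Braid: s2 s2 s2 s1^-1 s1^-1 s1^-1 s2 s2 on 3 strands, 8 crossings.
Writhe w = (#positive) - (#negative) = 5 - 3 = 2.
State-sum expansion of <K>. There are 2^8 = 256 states.
Smooth each crossing (0=||, 1=⌣⌢); contribution A^(Σ sign_k(1-2s_k)) * d^(L-1).
Tabulate the states by total A-exponent and number of loops L (A-exp: L × count):
  A^8: L=4 ×1
  A^6: L=3 ×8
  A^4: L=2 ×18, L=4 ×10
  A^2: L=1 ×15, L=3 ×31, L=5 ×10
  A^0: L=2 ×35, L=4 ×30, L=6 ×5
  A^-2: L=3 ×40, L=5 ×15, L=7 ×1
  A^-4: L=4 ×25, L=6 ×3
  A^-6: L=5 ×8
  A^-8: L=6 ×1
Each group contributes A^e * Σ count * d^(L-1):
Powers of d = -A^2 - A^-2: d^2 = A^4 + 2 + A^-4; d^3 = -A^6 - 3*A^2 - 3*A^-2 - A^-6; d^4 = A^8 + 4*A^4 + 6 + 4*A^-4 + A^-8; d^5 = -A^10 - 5*A^6 - 10*A^2 - 10*A^-2 - 5*A^-6 - A^-10; d^6 = A^12 + 6*A^8 + 15*A^4 + 20 + 15*A^-4 + 6*A^-8 + A^-12.
  A^8 * (d^3) = -A^14 - 3*A^10 - 3*A^6 - A^2
  A^6 * (8*d^2) = 8*A^10 + 16*A^6 + 8*A^2
  A^4 * (18*d + 10*d^3) = -10*A^10 - 48*A^6 - 48*A^2 - 10*A^-2
  A^2 * (15 + 31*d^2 + 10*d^4) = 10*A^10 + 71*A^6 + 137*A^2 + 71*A^-2 + 10*A^-6
  A^0 * (35*d + 30*d^3 + 5*d^5) = -5*A^10 - 55*A^6 - 175*A^2 - 175*A^-2 - 55*A^-6 - 5*A^-10
  A^-2 * (40*d^2 + 15*d^4 + d^6) = A^10 + 21*A^6 + 115*A^2 + 190*A^-2 + 115*A^-6 + 21*A^-10 + A^-14
  A^-4 * (25*d^3 + 3*d^5) = -3*A^6 - 40*A^2 - 105*A^-2 - 105*A^-6 - 40*A^-10 - 3*A^-14
  A^-6 * (8*d^4) = 8*A^2 + 32*A^-2 + 48*A^-6 + 32*A^-10 + 8*A^-14
  A^-8 * (d^5) = -A^2 - 5*A^-2 - 10*A^-6 - 10*A^-10 - 5*A^-14 - A^-18
Summing the groups: <K> = -A^14 + A^10 - A^6 + 3*A^2 - 2*A^-2 + 3*A^-6 - 2*A^-10 + A^-14 - A^-18
Normalise by the writhe: (-A^3)^(-w) = (-A^3)^(-2) = A^-6, so f(A) = A^-6 * <K> = -A^8 + A^4 - 1 + 3*A^-4 - 2*A^-8 + 3*A^-12 - 2*A^-16 + A^-20 - A^-24.
Substitute A = t^(-1/4), i.e. A^e → t^(-e/4): V(t) = -t^6 + t^5 - 2*t^4 + 3*t^3 - 2*t^2 + 3*t - 1 + t^-1 - t^-2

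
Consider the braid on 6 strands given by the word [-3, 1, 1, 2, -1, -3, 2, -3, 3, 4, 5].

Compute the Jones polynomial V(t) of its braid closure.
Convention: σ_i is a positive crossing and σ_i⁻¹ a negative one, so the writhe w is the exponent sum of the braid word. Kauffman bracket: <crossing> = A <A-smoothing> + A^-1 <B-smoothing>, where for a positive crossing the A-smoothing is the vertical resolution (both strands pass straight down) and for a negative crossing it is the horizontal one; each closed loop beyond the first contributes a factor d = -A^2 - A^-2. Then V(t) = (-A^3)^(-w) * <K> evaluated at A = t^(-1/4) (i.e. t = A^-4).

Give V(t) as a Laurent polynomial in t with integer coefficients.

t^4 - t^3 + t^2 - 2*t + 2 - t^-1 + t^-2

Derivation:
The presented braid s3^-1 s1 s1 s2 s1^-1 s3^-1 s2 s3^-1 s3 s4 s5 on 6 strands reduces by inverse Markov moves (closure unchanged at each step):
  Destabilize: the word has the form β·s5 where s5 occurs only as the final letter (β ∈ B_5); drop it and the last strand → 5 strands.
  Destabilize: the word has the form β·s4 where s4 occurs only as the final letter (β ∈ B_4); drop it and the last strand → 4 strands.
  Deconjugate: the word is γ·β·γ⁻¹ with γ = s3^-1 (prefix) and γ⁻¹ = s3 (suffix); strip both.
Reduced to β = s1 s1 s2 s1^-1 s3^-1 s2 s3^-1 on 4 strands, 7 crossings.
Compute on β:
Braid: s1 s1 s2 s1^-1 s3^-1 s2 s3^-1 on 4 strands, 7 crossings.
Writhe w = (#positive) - (#negative) = 4 - 3 = 1.
Enumerate smoothing states for the bracket polynomial. There are 2^7 = 128 states.
Smooth each crossing (0=||, 1=⌣⌢); contribution A^(Σ sign_k(1-2s_k)) * d^(L-1).
Tabulate the states by total A-exponent and number of loops L (A-exp: L × count):
  A^7: L=3 ×1
  A^5: L=2 ×4, L=4 ×3
  A^3: L=1 ×5, L=3 ×15, L=5 ×1
  A^1: L=2 ×27, L=4 ×8
  A^-1: L=1 ×14, L=3 ×20, L=5 ×1
  A^-3: L=2 ×17, L=4 ×4
  A^-5: L=3 ×7
  A^-7: L=4 ×1
Each group contributes A^e * Σ count * d^(L-1):
Powers of d = -A^2 - A^-2: d^2 = A^4 + 2 + A^-4; d^3 = -A^6 - 3*A^2 - 3*A^-2 - A^-6; d^4 = A^8 + 4*A^4 + 6 + 4*A^-4 + A^-8.
  A^7 * (d^2) = A^11 + 2*A^7 + A^3
  A^5 * (4*d + 3*d^3) = -3*A^11 - 13*A^7 - 13*A^3 - 3*A^-1
  A^3 * (5 + 15*d^2 + d^4) = A^11 + 19*A^7 + 41*A^3 + 19*A^-1 + A^-5
  A^1 * (27*d + 8*d^3) = -8*A^7 - 51*A^3 - 51*A^-1 - 8*A^-5
  A^-1 * (14 + 20*d^2 + d^4) = A^7 + 24*A^3 + 60*A^-1 + 24*A^-5 + A^-9
  A^-3 * (17*d + 4*d^3) = -4*A^3 - 29*A^-1 - 29*A^-5 - 4*A^-9
  A^-5 * (7*d^2) = 7*A^-1 + 14*A^-5 + 7*A^-9
  A^-7 * (d^3) = -A^-1 - 3*A^-5 - 3*A^-9 - A^-13
Summing the groups: <K> = -A^11 + A^7 - 2*A^3 + 2*A^-1 - A^-5 + A^-9 - A^-13
Normalise by the writhe: (-A^3)^(-w) = (-A^3)^(-1) = -A^-3, so f(A) = -A^-3 * <K> = A^8 - A^4 + 2 - 2*A^-4 + A^-8 - A^-12 + A^-16.
Substitute A = t^(-1/4), i.e. A^e → t^(-e/4): V(t) = t^4 - t^3 + t^2 - 2*t + 2 - t^-1 + t^-2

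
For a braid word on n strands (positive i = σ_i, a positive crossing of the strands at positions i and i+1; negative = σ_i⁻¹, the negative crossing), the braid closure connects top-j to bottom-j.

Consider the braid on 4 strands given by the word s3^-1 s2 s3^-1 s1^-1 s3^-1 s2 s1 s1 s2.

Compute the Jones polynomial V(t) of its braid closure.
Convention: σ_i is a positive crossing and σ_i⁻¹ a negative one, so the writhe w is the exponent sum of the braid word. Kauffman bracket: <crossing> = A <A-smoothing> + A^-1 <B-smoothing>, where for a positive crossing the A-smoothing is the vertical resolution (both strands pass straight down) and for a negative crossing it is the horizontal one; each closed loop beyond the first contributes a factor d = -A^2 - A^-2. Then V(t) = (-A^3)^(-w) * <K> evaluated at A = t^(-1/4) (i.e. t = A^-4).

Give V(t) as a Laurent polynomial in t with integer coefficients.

Braid: s3^-1 s2 s3^-1 s1^-1 s3^-1 s2 s1 s1 s2 on 4 strands, 9 crossings.
Writhe w = (#positive) - (#negative) = 5 - 4 = 1.
Enumerate smoothing states for the bracket polynomial. There are 2^9 = 512 states.
Each crossing splits two ways (0=vertical, 1=horizontal). The state's weight is A^(#A-smoothings - #B-smoothings) * d^(loops - 1).
Tabulate the states by total A-exponent and number of loops L (A-exp: L × count):
  A^9: L=4 ×1
  A^7: L=3 ×6, L=5 ×3
  A^5: L=2 ×14, L=4 ×21, L=6 ×1
  A^3: L=1 ×13, L=3 ×63, L=5 ×8
  A^1: L=2 ×91, L=4 ×35
  A^-1: L=1 ×42, L=3 ×80, L=5 ×4
  A^-3: L=2 ×59, L=4 ×25
  A^-5: L=3 ×33, L=5 ×3
  A^-7: L=4 ×9
  A^-9: L=5 ×1
Each group contributes A^e * Σ count * d^(L-1):
Powers of d = -A^2 - A^-2: d^2 = A^4 + 2 + A^-4; d^3 = -A^6 - 3*A^2 - 3*A^-2 - A^-6; d^4 = A^8 + 4*A^4 + 6 + 4*A^-4 + A^-8; d^5 = -A^10 - 5*A^6 - 10*A^2 - 10*A^-2 - 5*A^-6 - A^-10.
  A^9 * (d^3) = -A^15 - 3*A^11 - 3*A^7 - A^3
  A^7 * (6*d^2 + 3*d^4) = 3*A^15 + 18*A^11 + 30*A^7 + 18*A^3 + 3*A^-1
  A^5 * (14*d + 21*d^3 + d^5) = -A^15 - 26*A^11 - 87*A^7 - 87*A^3 - 26*A^-1 - A^-5
  A^3 * (13 + 63*d^2 + 8*d^4) = 8*A^11 + 95*A^7 + 187*A^3 + 95*A^-1 + 8*A^-5
  A^1 * (91*d + 35*d^3) = -35*A^7 - 196*A^3 - 196*A^-1 - 35*A^-5
  A^-1 * (42 + 80*d^2 + 4*d^4) = 4*A^7 + 96*A^3 + 226*A^-1 + 96*A^-5 + 4*A^-9
  A^-3 * (59*d + 25*d^3) = -25*A^3 - 134*A^-1 - 134*A^-5 - 25*A^-9
  A^-5 * (33*d^2 + 3*d^4) = 3*A^3 + 45*A^-1 + 84*A^-5 + 45*A^-9 + 3*A^-13
  A^-7 * (9*d^3) = -9*A^-1 - 27*A^-5 - 27*A^-9 - 9*A^-13
  A^-9 * (d^4) = A^-1 + 4*A^-5 + 6*A^-9 + 4*A^-13 + A^-17
Summing the groups: <K> = A^15 - 3*A^11 + 4*A^7 - 5*A^3 + 5*A^-1 - 5*A^-5 + 3*A^-9 - 2*A^-13 + A^-17
Normalise by the writhe: (-A^3)^(-w) = (-A^3)^(-1) = -A^-3, so f(A) = -A^-3 * <K> = -A^12 + 3*A^8 - 4*A^4 + 5 - 5*A^-4 + 5*A^-8 - 3*A^-12 + 2*A^-16 - A^-20.
Substitute A = t^(-1/4), i.e. A^e → t^(-e/4): V(t) = -t^5 + 2*t^4 - 3*t^3 + 5*t^2 - 5*t + 5 - 4*t^-1 + 3*t^-2 - t^-3

Answer: -t^5 + 2*t^4 - 3*t^3 + 5*t^2 - 5*t + 5 - 4*t^-1 + 3*t^-2 - t^-3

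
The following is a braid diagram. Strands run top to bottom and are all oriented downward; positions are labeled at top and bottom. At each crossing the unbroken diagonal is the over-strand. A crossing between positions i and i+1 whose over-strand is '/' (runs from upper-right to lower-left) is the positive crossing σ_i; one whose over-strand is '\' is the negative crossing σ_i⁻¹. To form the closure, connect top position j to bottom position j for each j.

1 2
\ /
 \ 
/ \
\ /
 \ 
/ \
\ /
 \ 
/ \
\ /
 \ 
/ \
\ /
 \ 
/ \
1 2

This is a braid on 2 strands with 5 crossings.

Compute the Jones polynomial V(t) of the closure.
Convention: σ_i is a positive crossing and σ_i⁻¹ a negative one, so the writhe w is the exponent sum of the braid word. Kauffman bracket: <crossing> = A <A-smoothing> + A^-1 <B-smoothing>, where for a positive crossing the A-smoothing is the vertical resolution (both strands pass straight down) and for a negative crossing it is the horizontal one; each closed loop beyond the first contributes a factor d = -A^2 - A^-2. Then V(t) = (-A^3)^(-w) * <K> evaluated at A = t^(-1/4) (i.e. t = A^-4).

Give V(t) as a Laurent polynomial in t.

Reading the diagram top to bottom ('/'-over between positions i,i+1 = s_i, '\'-over = s_i^-1): braid word = s1^-1 s1^-1 s1^-1 s1^-1 s1^-1.
Braid: s1^-1 s1^-1 s1^-1 s1^-1 s1^-1 on 2 strands, 5 crossings.
Writhe w = (#positive) - (#negative) = 0 - 5 = -5.
Computing the Kauffman bracket via state sum. There are 2^5 = 32 states.
For each crossing: s=0 is the vertical smoothing, s=1 horizontal. Crossing k contributes A^(sign_k * (1 - 2*s_k)); loop factor d = -A^2 - A^-2.
  state 00000: A-exp=-5, loops=2, term = A^-5 * d^1
  state 00001: A-exp=-3, loops=1, term = A^-3 * d^0
  state 00010: A-exp=-3, loops=1, term = A^-3 * d^0
  state 00011: A-exp=-1, loops=2, term = A^-1 * d^1
  state 00100: A-exp=-3, loops=1, term = A^-3 * d^0
  state 00101: A-exp=-1, loops=2, term = A^-1 * d^1
  state 00110: A-exp=-1, loops=2, term = A^-1 * d^1
  state 00111: A-exp=+1, loops=3, term = A^1 * d^2
  state 01000: A-exp=-3, loops=1, term = A^-3 * d^0
  state 01001: A-exp=-1, loops=2, term = A^-1 * d^1
  state 01010: A-exp=-1, loops=2, term = A^-1 * d^1
  state 01011: A-exp=+1, loops=3, term = A^1 * d^2
  state 01100: A-exp=-1, loops=2, term = A^-1 * d^1
  state 01101: A-exp=+1, loops=3, term = A^1 * d^2
  state 01110: A-exp=+1, loops=3, term = A^1 * d^2
  state 01111: A-exp=+3, loops=4, term = A^3 * d^3
  state 10000: A-exp=-3, loops=1, term = A^-3 * d^0
  state 10001: A-exp=-1, loops=2, term = A^-1 * d^1
  state 10010: A-exp=-1, loops=2, term = A^-1 * d^1
  state 10011: A-exp=+1, loops=3, term = A^1 * d^2
  state 10100: A-exp=-1, loops=2, term = A^-1 * d^1
  state 10101: A-exp=+1, loops=3, term = A^1 * d^2
  state 10110: A-exp=+1, loops=3, term = A^1 * d^2
  state 10111: A-exp=+3, loops=4, term = A^3 * d^3
  state 11000: A-exp=-1, loops=2, term = A^-1 * d^1
  state 11001: A-exp=+1, loops=3, term = A^1 * d^2
  state 11010: A-exp=+1, loops=3, term = A^1 * d^2
  state 11011: A-exp=+3, loops=4, term = A^3 * d^3
  state 11100: A-exp=+1, loops=3, term = A^1 * d^2
  state 11101: A-exp=+3, loops=4, term = A^3 * d^3
  state 11110: A-exp=+3, loops=4, term = A^3 * d^3
  state 11111: A-exp=+5, loops=5, term = A^5 * d^4
Collect the terms by A-exponent (count of states per loop number):
Powers of d = -A^2 - A^-2: d^2 = A^4 + 2 + A^-4; d^3 = -A^6 - 3*A^2 - 3*A^-2 - A^-6; d^4 = A^8 + 4*A^4 + 6 + 4*A^-4 + A^-8.
  A^5 * (d^4) = A^13 + 4*A^9 + 6*A^5 + 4*A + A^-3
  A^3 * (5*d^3) = -5*A^9 - 15*A^5 - 15*A - 5*A^-3
  A^1 * (10*d^2) = 10*A^5 + 20*A + 10*A^-3
  A^-1 * (10*d) = -10*A - 10*A^-3
  A^-3 * (5) = 5*A^-3
  A^-5 * (d) = -A^-3 - A^-7
Summing the groups: <K> = A^13 - A^9 + A^5 - A - A^-7
Normalise by the writhe: (-A^3)^(-w) = (-A^3)^(5) = -A^15, so f(A) = -A^15 * <K> = -A^28 + A^24 - A^20 + A^16 + A^8.
Substitute A = t^(-1/4), i.e. A^e → t^(-e/4): V(t) = t^-2 + t^-4 - t^-5 + t^-6 - t^-7

Answer: t^-2 + t^-4 - t^-5 + t^-6 - t^-7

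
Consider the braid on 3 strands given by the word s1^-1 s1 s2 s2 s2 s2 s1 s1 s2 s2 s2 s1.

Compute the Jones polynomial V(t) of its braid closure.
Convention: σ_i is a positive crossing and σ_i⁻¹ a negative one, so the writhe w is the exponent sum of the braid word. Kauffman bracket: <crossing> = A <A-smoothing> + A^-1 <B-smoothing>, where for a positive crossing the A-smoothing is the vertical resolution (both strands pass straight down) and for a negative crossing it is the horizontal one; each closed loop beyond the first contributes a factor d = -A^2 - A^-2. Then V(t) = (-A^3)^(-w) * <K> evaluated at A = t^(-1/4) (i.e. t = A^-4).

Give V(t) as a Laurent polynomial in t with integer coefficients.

The presented braid s1^-1 s1 s2 s2 s2 s2 s1 s1 s2 s2 s2 s1 on 3 strands reduces by inverse Markov moves (closure unchanged at each step):
  Deconjugate: the word is γ·β·γ⁻¹ with γ = s1^-1 (prefix) and γ⁻¹ = s1 (suffix); strip both.
Reduced to β = s1 s2 s2 s2 s2 s1 s1 s2 s2 s2 on 3 strands, 10 crossings.
Compute on β:
Braid: s1 s2 s2 s2 s2 s1 s1 s2 s2 s2 on 3 strands, 10 crossings.
Writhe w = (#positive) - (#negative) = 10 - 0 = 10.
Computing the Kauffman bracket via state sum. There are 2^10 = 1024 states.
Each crossing splits two ways (0=vertical, 1=horizontal). The state's weight is A^(#A-smoothings - #B-smoothings) * d^(loops - 1).
Tabulate the states by total A-exponent and number of loops L (A-exp: L × count):
  A^10: L=3 ×1
  A^8: L=2 ×10
  A^6: L=1 ×21, L=3 ×24
  A^4: L=2 ×84, L=4 ×36
  A^2: L=1 ×24, L=3 ×151, L=5 ×35
  A^0: L=2 ×72, L=4 ×159, L=6 ×21
  A^-2: L=3 ×98, L=5 ×105, L=7 ×7
  A^-4: L=4 ×76, L=6 ×43, L=8 ×1
  A^-6: L=5 ×35, L=7 ×10
  A^-8: L=6 ×9, L=8 ×1
  A^-10: L=7 ×1
Each group contributes A^e * Σ count * d^(L-1):
Powers of d = -A^2 - A^-2: d^2 = A^4 + 2 + A^-4; d^3 = -A^6 - 3*A^2 - 3*A^-2 - A^-6; d^4 = A^8 + 4*A^4 + 6 + 4*A^-4 + A^-8; d^5 = -A^10 - 5*A^6 - 10*A^2 - 10*A^-2 - 5*A^-6 - A^-10; d^6 = A^12 + 6*A^8 + 15*A^4 + 20 + 15*A^-4 + 6*A^-8 + A^-12; d^7 = -A^14 - 7*A^10 - 21*A^6 - 35*A^2 - 35*A^-2 - 21*A^-6 - 7*A^-10 - A^-14.
  A^10 * (d^2) = A^14 + 2*A^10 + A^6
  A^8 * (10*d) = -10*A^10 - 10*A^6
  A^6 * (21 + 24*d^2) = 24*A^10 + 69*A^6 + 24*A^2
  A^4 * (84*d + 36*d^3) = -36*A^10 - 192*A^6 - 192*A^2 - 36*A^-2
  A^2 * (24 + 151*d^2 + 35*d^4) = 35*A^10 + 291*A^6 + 536*A^2 + 291*A^-2 + 35*A^-6
  A^0 * (72*d + 159*d^3 + 21*d^5) = -21*A^10 - 264*A^6 - 759*A^2 - 759*A^-2 - 264*A^-6 - 21*A^-10
  A^-2 * (98*d^2 + 105*d^4 + 7*d^6) = 7*A^10 + 147*A^6 + 623*A^2 + 966*A^-2 + 623*A^-6 + 147*A^-10 + 7*A^-14
  A^-4 * (76*d^3 + 43*d^5 + d^7) = -A^10 - 50*A^6 - 312*A^2 - 693*A^-2 - 693*A^-6 - 312*A^-10 - 50*A^-14 - A^-18
  A^-6 * (35*d^4 + 10*d^6) = 10*A^6 + 95*A^2 + 290*A^-2 + 410*A^-6 + 290*A^-10 + 95*A^-14 + 10*A^-18
  A^-8 * (9*d^5 + d^7) = -A^6 - 16*A^2 - 66*A^-2 - 125*A^-6 - 125*A^-10 - 66*A^-14 - 16*A^-18 - A^-22
  A^-10 * (d^6) = A^2 + 6*A^-2 + 15*A^-6 + 20*A^-10 + 15*A^-14 + 6*A^-18 + A^-22
Summing the groups: <K> = A^14 + A^6 - A^-2 + A^-6 - A^-10 + A^-14 - A^-18
Normalise by the writhe: (-A^3)^(-w) = (-A^3)^(-10) = A^-30, so f(A) = A^-30 * <K> = A^-16 + A^-24 - A^-32 + A^-36 - A^-40 + A^-44 - A^-48.
Substitute A = t^(-1/4), i.e. A^e → t^(-e/4): V(t) = -t^12 + t^11 - t^10 + t^9 - t^8 + t^6 + t^4

Answer: -t^12 + t^11 - t^10 + t^9 - t^8 + t^6 + t^4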